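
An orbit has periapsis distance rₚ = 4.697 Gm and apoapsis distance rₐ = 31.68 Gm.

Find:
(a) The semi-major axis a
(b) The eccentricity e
rₚ = 4.697 Gm = 4.697 × 10^9 m
rₐ = 31.68 Gm = 3.168 × 10^10 m
(a) a = (rₚ + rₐ)/2 = 1.81885 × 10^10 m ≈ 18.19 Gm
(b) e = (rₐ − rₚ)/(rₐ + rₚ) = (2.6983 × 10^10) / (3.6377 × 10^10) = 0.74176

Final answer:
(a) a = 18.19 Gm
(b) e = 0.7418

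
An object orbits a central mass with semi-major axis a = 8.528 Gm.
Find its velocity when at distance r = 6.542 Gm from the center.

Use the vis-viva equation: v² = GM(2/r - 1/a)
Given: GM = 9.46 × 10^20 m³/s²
a = 8.528 Gm = 8.528 × 10^9 m
r = 6.542 Gm = 6.542 × 10^9 m
GM = 9.46 × 10^20 m³/s²
2/r − 1/a = 3.05717 × 10^-10 − 1.17261 × 10^-10 = 1.88456 × 10^-10 m⁻¹
v² = GM (2/r − 1/a) = 1.78279 × 10^11 m²/s²
v = 422232 m/s ≈ 422.2 km/s

Final answer: 422.2 km/s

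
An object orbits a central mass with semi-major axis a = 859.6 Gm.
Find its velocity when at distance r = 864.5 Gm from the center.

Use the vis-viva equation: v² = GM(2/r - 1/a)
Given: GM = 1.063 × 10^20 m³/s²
a = 859.6 Gm = 8.596 × 10^11 m
r = 864.5 Gm = 8.645 × 10^11 m
GM = 1.063 × 10^20 m³/s²
2/r − 1/a = 2.31348 × 10^-12 − 1.16333 × 10^-12 = 1.15014 × 10^-12 m⁻¹
v² = GM (2/r − 1/a) = 1.2226 × 10^8 m²/s²
v = 11057.1 m/s ≈ 11.06 km/s

Final answer: 11.06 km/s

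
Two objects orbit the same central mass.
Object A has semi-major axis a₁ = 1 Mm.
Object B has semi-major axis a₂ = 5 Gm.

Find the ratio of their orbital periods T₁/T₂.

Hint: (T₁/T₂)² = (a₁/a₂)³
a₁ = 1 Mm = 1 × 10^6 m
a₂ = 5 Gm = 5 × 10^9 m
a₁/a₂ = 0.0002
T₁/T₂ = (a₁/a₂)^(3/2) = (0.0002)^1.5 = 2.82843 × 10^-6

Final answer: T₁/T₂ = 2.828 × 10^-6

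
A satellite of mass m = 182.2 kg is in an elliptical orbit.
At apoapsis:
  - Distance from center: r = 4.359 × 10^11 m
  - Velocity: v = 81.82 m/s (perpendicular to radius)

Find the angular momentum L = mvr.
r = 4.359 × 10^11 m
v = 81.82 m/s
vr = 81.82 × 4.359 × 10^11 = 3.56653 × 10^13 m²/s
L = m × vr = 182.2 × 3.56653 × 10^13 = 6.49822 × 10^15 kg·m²/s ≈ 6.498 × 10^15 kg·m²/s

Final answer: L = 6.498 × 10^15 kg·m²/s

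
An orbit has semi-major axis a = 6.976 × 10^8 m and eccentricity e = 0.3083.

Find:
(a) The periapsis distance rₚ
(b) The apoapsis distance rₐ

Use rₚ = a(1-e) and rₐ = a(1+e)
a = 6.976 × 10^8 m
e = 0.3083:  1 − e = 0.6917,  1 + e = 1.3083
(a) rₚ = a(1 − e) = 6.976 × 10^8 m × 0.6917 = 4.8253 × 10^8 m ≈ 4.825 × 10^8 m
(b) rₐ = a(1 + e) = 6.976 × 10^8 m × 1.3083 = 9.1267 × 10^8 m ≈ 9.127 × 10^8 m

Final answer:
(a) rₚ = 4.825 × 10^8 m
(b) rₐ = 9.127 × 10^8 m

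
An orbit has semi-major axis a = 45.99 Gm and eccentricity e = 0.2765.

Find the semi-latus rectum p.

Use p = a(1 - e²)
a = 45.99 Gm = 4.599 × 10^10 m
e = 0.2765,  e² = 0.0764523,  1 − e² = 0.923548
p = a(1 − e²) = 4.599 × 10^10 m × 0.923548 = 4.2474 × 10^10 m ≈ 42.47 Gm

Final answer: p = 42.47 Gm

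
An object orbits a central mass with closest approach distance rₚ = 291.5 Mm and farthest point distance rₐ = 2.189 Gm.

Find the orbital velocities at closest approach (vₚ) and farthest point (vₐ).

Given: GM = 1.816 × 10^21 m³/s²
rₚ = 291.5 Mm = 2.915 × 10^8 m
rₐ = 2.189 Gm = 2.189 × 10^9 m
GM = 1.816 × 10^21 m³/s²
a = (rₚ + rₐ)/2 = 1.24025 × 10^9 m
Vis-viva: v² = GM (2/r − 1/a)
vₚ² = 1.816 × 10^21 × (6.86106 × 10^-9 − 8.06289 × 10^-10) = 1.09955 × 10^13 m²/s²
vₚ = 3.31594 × 10^6 m/s ≈ 3316 km/s
vₐ² = 1.816 × 10^21 × (9.13659 × 10^-10 − 8.06289 × 10^-10) = 1.94984 × 10^11 m²/s²
vₐ = 441570 m/s ≈ 441.6 km/s

Final answer: vₚ = 3316 km/s, vₐ = 441.6 km/s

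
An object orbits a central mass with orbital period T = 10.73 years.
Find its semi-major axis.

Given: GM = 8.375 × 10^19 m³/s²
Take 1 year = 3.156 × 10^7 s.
T = 10.73 years = 3.38639 × 10^8 s
GM = 8.375 × 10^19 m³/s²
Kepler's third law: a³ = GM T² / (4π²)
T² = 1.14676 × 10^17 s²
a³ = (8.375 × 10^19) × (1.14676 × 10^17) / (4π²) = 2.43276 × 10^35 m³
a = (a³)^(1/3) = 6.24261 × 10^11 m ≈ 624.3 Gm

Final answer: 624.3 Gm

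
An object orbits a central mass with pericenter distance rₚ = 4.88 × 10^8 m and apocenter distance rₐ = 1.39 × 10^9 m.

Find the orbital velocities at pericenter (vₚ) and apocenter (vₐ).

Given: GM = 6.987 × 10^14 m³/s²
rₚ = 4.88 × 10^8 m
rₐ = 1.39 × 10^9 m
GM = 6.987 × 10^14 m³/s²
a = (rₚ + rₐ)/2 = 9.39 × 10^8 m
Vis-viva: v² = GM (2/r − 1/a)
vₚ² = 6.987 × 10^14 × (4.09836 × 10^-9 − 1.06496 × 10^-9) = 2.11944 × 10^6 m²/s²
vₚ = 1455.83 m/s ≈ 1.456 km/s
vₐ² = 6.987 × 10^14 × (1.43885 × 10^-9 − 1.06496 × 10^-9) = 261234 m²/s²
vₐ = 511.111 m/s ≈ 511.1 m/s

Final answer: vₚ = 1.456 km/s, vₐ = 511.1 m/s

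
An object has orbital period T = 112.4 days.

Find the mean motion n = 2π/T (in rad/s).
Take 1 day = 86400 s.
T = 112.4 days = 9.71136 × 10^6 s
n = 2π / (9.71136 × 10^6 s) = 6.46993 × 10^-7 rad/s ≈ 6.47 × 10^-7 rad/s

Final answer: n = 6.47 × 10^-7 rad/s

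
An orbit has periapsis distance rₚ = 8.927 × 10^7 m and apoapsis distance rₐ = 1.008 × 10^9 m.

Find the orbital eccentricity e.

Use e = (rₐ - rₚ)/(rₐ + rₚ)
rₚ = 8.927 × 10^7 m
rₐ = 1.008 × 10^9 m
rₐ − rₚ = 9.1873 × 10^8 m
rₐ + rₚ = 1.09727 × 10^9 m
e = (rₐ − rₚ)/(rₐ + rₚ) = 0.837287

Final answer: e = 0.8373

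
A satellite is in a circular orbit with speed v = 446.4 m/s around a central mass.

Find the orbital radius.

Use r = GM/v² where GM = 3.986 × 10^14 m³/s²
v = 446.4 m/s
GM = 3.986 × 10^14 m³/s²
v² = 199273 m²/s²
r = GM/v² = (3.986 × 10^14) / 199273 = 2.00027 × 10^9 m ≈ 2 Gm

Final answer: 2 Gm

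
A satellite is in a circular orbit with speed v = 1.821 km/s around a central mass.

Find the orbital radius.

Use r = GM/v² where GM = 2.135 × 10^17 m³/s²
v = 1.821 km/s = 1821 m/s
GM = 2.135 × 10^17 m³/s²
v² = 3.31604 × 10^6 m²/s²
r = GM/v² = (2.135 × 10^17) / (3.31604 × 10^6) = 6.4384 × 10^10 m ≈ 64.38 Gm

Final answer: 64.38 Gm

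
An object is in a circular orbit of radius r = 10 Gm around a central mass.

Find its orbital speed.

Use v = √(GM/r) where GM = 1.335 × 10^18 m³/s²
r = 10 Gm = 1 × 10^10 m
GM = 1.335 × 10^18 m³/s²
GM/r = (1.335 × 10^18) / (1 × 10^10) = 1.335 × 10^8 m²/s²
v = √(GM/r) = 11554.2 m/s ≈ 11.55 km/s

Final answer: 11.55 km/s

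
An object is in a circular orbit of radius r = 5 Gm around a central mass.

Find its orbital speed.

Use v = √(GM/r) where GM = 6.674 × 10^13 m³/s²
r = 5 Gm = 5 × 10^9 m
GM = 6.674 × 10^13 m³/s²
GM/r = (6.674 × 10^13) / (5 × 10^9) = 13348 m²/s²
v = √(GM/r) = 115.534 m/s ≈ 115.5 m/s

Final answer: 115.5 m/s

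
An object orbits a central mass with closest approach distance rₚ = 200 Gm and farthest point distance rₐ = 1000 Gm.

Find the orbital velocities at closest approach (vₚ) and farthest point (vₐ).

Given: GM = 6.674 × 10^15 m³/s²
rₚ = 200 Gm = 2 × 10^11 m
rₐ = 1000 Gm = 1 × 10^12 m
GM = 6.674 × 10^15 m³/s²
a = (rₚ + rₐ)/2 = 6 × 10^11 m
Vis-viva: v² = GM (2/r − 1/a)
vₚ² = 6.674 × 10^15 × (1 × 10^-11 − 1.66667 × 10^-12) = 55616.7 m²/s²
vₚ = 235.832 m/s ≈ 235.8 m/s
vₐ² = 6.674 × 10^15 × (2 × 10^-12 − 1.66667 × 10^-12) = 2224.67 m²/s²
vₐ = 47.1664 m/s ≈ 47.17 m/s

Final answer: vₚ = 235.8 m/s, vₐ = 47.17 m/s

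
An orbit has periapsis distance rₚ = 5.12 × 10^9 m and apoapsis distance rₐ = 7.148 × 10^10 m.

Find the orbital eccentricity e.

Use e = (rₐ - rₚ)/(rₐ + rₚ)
rₚ = 5.12 × 10^9 m
rₐ = 7.148 × 10^10 m
rₐ − rₚ = 6.636 × 10^10 m
rₐ + rₚ = 7.66 × 10^10 m
e = (rₐ − rₚ)/(rₐ + rₚ) = 0.866319

Final answer: e = 0.8663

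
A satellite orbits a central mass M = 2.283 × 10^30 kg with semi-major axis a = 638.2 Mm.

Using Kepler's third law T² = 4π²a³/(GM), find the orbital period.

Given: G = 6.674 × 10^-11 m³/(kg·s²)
M = 2.283 × 10^30 kg
GM = G × M = 6.674 × 10^-11 × 2.283 × 10^30 = 1.52367 × 10^20 m³/s²
a = 638.2 Mm = 6.382 × 10^8 m
a³ = 2.59938 × 10^26 m³
T = 2π √(a³/GM) = 2π √((2.59938 × 10^26) / (1.52367 × 10^20)) = 2π × 1306.14 s
T = 8206.71 s ≈ 2.28 hours

Final answer: 2.28 hours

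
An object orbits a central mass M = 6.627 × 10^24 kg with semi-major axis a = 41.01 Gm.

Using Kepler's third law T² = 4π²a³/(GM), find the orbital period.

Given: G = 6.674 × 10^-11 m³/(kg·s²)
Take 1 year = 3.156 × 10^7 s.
M = 6.627 × 10^24 kg
GM = G × M = 6.674 × 10^-11 × 6.627 × 10^24 = 4.42286 × 10^14 m³/s²
a = 41.01 Gm = 4.101 × 10^10 m
a³ = 6.89714 × 10^31 m³
T = 2π √(a³/GM) = 2π √((6.89714 × 10^31) / (4.42286 × 10^14)) = 2π × 3.94896 × 10^8 s
T = 2.48121 × 10^9 s ≈ 78.62 years

Final answer: 78.62 years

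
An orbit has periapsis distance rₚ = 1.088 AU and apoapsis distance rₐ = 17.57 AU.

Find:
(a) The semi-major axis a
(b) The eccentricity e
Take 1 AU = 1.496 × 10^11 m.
rₚ = 1.088 AU = 1.62765 × 10^11 m
rₐ = 17.57 AU = 2.62847 × 10^12 m
(a) a = (rₚ + rₐ)/2 = 1.39562 × 10^12 m ≈ 9.329 AU
(b) e = (rₐ − rₚ)/(rₐ + rₚ) = (2.46571 × 10^12) / (2.79124 × 10^12) = 0.883374

Final answer:
(a) a = 9.329 AU
(b) e = 0.8834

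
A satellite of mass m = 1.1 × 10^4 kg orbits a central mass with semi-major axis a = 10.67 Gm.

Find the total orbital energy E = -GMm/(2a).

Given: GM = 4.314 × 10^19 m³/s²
a = 10.67 Gm = 1.067 × 10^10 m
GM = 4.314 × 10^19 m³/s²
2a = 2.134 × 10^10 m
GMm = 4.314 × 10^19 × 11000 = 4.7454 × 10^23 m³·kg/s²
E = −GMm/(2a) = -2.22371 × 10^13 J ≈ -22.24 TJ

Final answer: -22.24 TJ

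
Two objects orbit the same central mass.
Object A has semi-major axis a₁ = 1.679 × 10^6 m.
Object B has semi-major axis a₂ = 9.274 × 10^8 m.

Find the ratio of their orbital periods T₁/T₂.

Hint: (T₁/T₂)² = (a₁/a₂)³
a₁ = 1.679 × 10^6 m
a₂ = 9.274 × 10^8 m
a₁/a₂ = 0.00181044
T₁/T₂ = (a₁/a₂)^(3/2) = (0.00181044)^1.5 = 7.70328 × 10^-5

Final answer: T₁/T₂ = 7.703 × 10^-5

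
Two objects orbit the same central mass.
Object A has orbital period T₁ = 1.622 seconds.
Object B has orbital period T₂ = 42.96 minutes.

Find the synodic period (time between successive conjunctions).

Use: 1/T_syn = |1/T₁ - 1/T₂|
T₁ = 1.622 seconds
T₂ = 42.96 minutes = 2577.6 s
1/T₁ = 0.616523 s⁻¹
1/T₂ = 0.000387958 s⁻¹
|1/T₁ − 1/T₂| = 0.616135 s⁻¹
T_syn = 1 / |1/T₁ − 1/T₂| = 1.62302 s ≈ 1.623 seconds

Final answer: T_syn = 1.623 seconds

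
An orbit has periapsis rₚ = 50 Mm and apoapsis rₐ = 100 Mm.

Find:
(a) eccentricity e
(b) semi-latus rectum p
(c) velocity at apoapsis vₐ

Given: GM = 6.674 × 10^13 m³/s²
rₚ = 50 Mm = 5 × 10^7 m
rₐ = 100 Mm = 1 × 10^8 m
GM = 6.674 × 10^13 m³/s²
a = (rₚ + rₐ)/2 = 7.5 × 10^7 m
e = (rₐ − rₚ)/(rₐ + rₚ) = (5 × 10^7) / (1.5 × 10^8) = 0.333333
(a) e = 0.333333 ≈ 0.3333
(b) 1 − e² = 0.888889;  p = a(1 − e²) = 7.5 × 10^7 × 0.888889 = 6.66667 × 10^7 m ≈ 66.67 Mm
(c) vₐ² = GM (2/rₐ − 1/a) = 6.674 × 10^13 × (2 × 10^-8 − 1.33333 × 10^-8) = 444933 m²/s²;  vₐ = 667.033 m/s ≈ 667 m/s

Final answer:
(a) eccentricity e = 0.3333
(b) semi-latus rectum p = 66.67 Mm
(c) velocity at apoapsis vₐ = 667 m/s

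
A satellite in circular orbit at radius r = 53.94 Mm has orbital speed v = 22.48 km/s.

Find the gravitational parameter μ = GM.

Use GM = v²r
r = 53.94 Mm = 5.394 × 10^7 m
v = 22.48 km/s = 22480 m/s
v² = 5.0535 × 10^8 m²/s²
GM = v²r = 5.0535 × 10^8 × 5.394 × 10^7 = 2.72586 × 10^16 m³/s²
GM ≈ 2.726 × 10^16 m³/s²

Final answer: GM = 2.726 × 10^16 m³/s²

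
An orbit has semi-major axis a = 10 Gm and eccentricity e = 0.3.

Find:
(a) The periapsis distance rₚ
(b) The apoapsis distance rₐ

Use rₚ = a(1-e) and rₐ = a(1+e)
a = 10 Gm = 1 × 10^10 m
e = 0.3:  1 − e = 0.7,  1 + e = 1.3
(a) rₚ = a(1 − e) = 1 × 10^10 m × 0.7 = 7 × 10^9 m ≈ 7 Gm
(b) rₐ = a(1 + e) = 1 × 10^10 m × 1.3 = 1.3 × 10^10 m ≈ 13 Gm

Final answer:
(a) rₚ = 7 Gm
(b) rₐ = 13 Gm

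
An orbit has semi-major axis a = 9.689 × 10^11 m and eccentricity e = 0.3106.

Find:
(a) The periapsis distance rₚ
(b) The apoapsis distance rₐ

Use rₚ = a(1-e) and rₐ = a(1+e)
a = 9.689 × 10^11 m
e = 0.3106:  1 − e = 0.6894,  1 + e = 1.3106
(a) rₚ = a(1 − e) = 9.689 × 10^11 m × 0.6894 = 6.6796 × 10^11 m ≈ 6.68 × 10^11 m
(b) rₐ = a(1 + e) = 9.689 × 10^11 m × 1.3106 = 1.26984 × 10^12 m ≈ 1.27 × 10^12 m

Final answer:
(a) rₚ = 6.68 × 10^11 m
(b) rₐ = 1.27 × 10^12 m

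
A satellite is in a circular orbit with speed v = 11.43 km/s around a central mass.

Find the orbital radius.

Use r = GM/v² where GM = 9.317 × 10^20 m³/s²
v = 11.43 km/s = 11430 m/s
GM = 9.317 × 10^20 m³/s²
v² = 1.30645 × 10^8 m²/s²
r = GM/v² = (9.317 × 10^20) / (1.30645 × 10^8) = 7.13155 × 10^12 m ≈ 7.132 × 10^12 m

Final answer: 7.132 × 10^12 m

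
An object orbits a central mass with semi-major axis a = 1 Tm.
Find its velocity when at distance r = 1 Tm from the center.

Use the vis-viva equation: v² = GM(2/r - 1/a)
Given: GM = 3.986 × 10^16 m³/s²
a = 1 Tm = 1 × 10^12 m
r = 1 Tm = 1 × 10^12 m
GM = 3.986 × 10^16 m³/s²
2/r − 1/a = 2 × 10^-12 − 1 × 10^-12 = 1 × 10^-12 m⁻¹
v² = GM (2/r − 1/a) = 39860 m²/s²
v = 199.65 m/s ≈ 199.6 m/s

Final answer: 199.6 m/s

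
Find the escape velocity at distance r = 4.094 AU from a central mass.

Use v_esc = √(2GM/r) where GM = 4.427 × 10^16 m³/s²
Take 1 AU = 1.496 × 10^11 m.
r = 4.094 AU = 6.12462 × 10^11 m
GM = 4.427 × 10^16 m³/s²
2GM/r = 2 × (4.427 × 10^16) / (6.12462 × 10^11) = 144564 m²/s²
v_esc = √(2GM/r) = 380.216 m/s ≈ 380.2 m/s

Final answer: 380.2 m/s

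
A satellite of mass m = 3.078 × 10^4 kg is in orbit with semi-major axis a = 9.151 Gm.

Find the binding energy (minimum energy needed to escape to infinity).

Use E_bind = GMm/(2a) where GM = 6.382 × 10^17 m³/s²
a = 9.151 Gm = 9.151 × 10^9 m
GM = 6.382 × 10^17 m³/s²
m = 3.078 × 10^4 kg
GMm = 6.382 × 10^17 × 30780 = 1.96438 × 10^22 m³·kg/s²
2a = 1.8302 × 10^10 m
E_bind = GMm/(2a) = 1.07331 × 10^12 J ≈ 1.073 TJ

Final answer: 1.073 TJ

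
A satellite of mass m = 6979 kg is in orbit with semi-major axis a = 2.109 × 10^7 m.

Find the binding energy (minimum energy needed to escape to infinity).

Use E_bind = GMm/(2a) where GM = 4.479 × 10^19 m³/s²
a = 2.109 × 10^7 m
GM = 4.479 × 10^19 m³/s²
m = 6979 kg
GMm = 4.479 × 10^19 × 6979 = 3.12589 × 10^23 m³·kg/s²
2a = 4.218 × 10^7 m
E_bind = GMm/(2a) = 7.41084 × 10^15 J ≈ 7.411 PJ

Final answer: 7.411 PJ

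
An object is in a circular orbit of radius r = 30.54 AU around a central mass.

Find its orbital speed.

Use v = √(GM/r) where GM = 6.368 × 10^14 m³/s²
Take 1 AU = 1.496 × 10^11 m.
r = 30.54 AU = 4.56878 × 10^12 m
GM = 6.368 × 10^14 m³/s²
GM/r = (6.368 × 10^14) / (4.56878 × 10^12) = 139.381 m²/s²
v = √(GM/r) = 11.806 m/s ≈ 11.81 m/s

Final answer: 11.81 m/s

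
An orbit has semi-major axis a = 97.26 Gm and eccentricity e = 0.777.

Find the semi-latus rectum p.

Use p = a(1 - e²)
a = 97.26 Gm = 9.726 × 10^10 m
e = 0.777,  e² = 0.603729,  1 − e² = 0.396271
p = a(1 − e²) = 9.726 × 10^10 m × 0.396271 = 3.85413 × 10^10 m ≈ 38.54 Gm

Final answer: p = 38.54 Gm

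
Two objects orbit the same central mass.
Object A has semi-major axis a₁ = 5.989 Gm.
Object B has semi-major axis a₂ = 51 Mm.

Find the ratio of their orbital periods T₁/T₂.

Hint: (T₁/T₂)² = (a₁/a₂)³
a₁ = 5.989 Gm = 5.989 × 10^9 m
a₂ = 51 Mm = 5.1 × 10^7 m
a₁/a₂ = 117.431
T₁/T₂ = (a₁/a₂)^(3/2) = (117.431)^1.5 = 1272.55

Final answer: T₁/T₂ = 1273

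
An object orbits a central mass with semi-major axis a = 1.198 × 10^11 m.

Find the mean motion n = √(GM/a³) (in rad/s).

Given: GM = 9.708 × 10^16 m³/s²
a = 1.198 × 10^11 m
GM = 9.708 × 10^16 m³/s²
a³ = 1.71937 × 10^33 m³
GM/a³ = (9.708 × 10^16) / (1.71937 × 10^33) = 5.64624 × 10^-17 s⁻²
n = √(GM/a³) = 7.51415 × 10^-9 rad/s ≈ 7.514 × 10^-9 rad/s

Final answer: n = 7.514 × 10^-9 rad/s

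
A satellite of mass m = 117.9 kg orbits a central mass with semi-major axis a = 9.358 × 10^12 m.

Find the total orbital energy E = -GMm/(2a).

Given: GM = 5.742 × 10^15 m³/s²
a = 9.358 × 10^12 m
GM = 5.742 × 10^15 m³/s²
2a = 1.8716 × 10^13 m
GMm = 5.742 × 10^15 × 117.9 = 6.76982 × 10^17 m³·kg/s²
E = −GMm/(2a) = -36171.3 J ≈ -36.17 kJ

Final answer: -36.17 kJ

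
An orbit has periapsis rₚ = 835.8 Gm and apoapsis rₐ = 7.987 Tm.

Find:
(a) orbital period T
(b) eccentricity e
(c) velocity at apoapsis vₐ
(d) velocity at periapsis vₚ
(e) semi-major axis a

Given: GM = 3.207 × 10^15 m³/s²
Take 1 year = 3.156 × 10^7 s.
rₚ = 835.8 Gm = 8.358 × 10^11 m
rₐ = 7.987 Tm = 7.987 × 10^12 m
GM = 3.207 × 10^15 m³/s²
a = (rₚ + rₐ)/2 = 4.4114 × 10^12 m
e = (rₐ − rₚ)/(rₐ + rₚ) = (7.1512 × 10^12) / (8.8228 × 10^12) = 0.810536
(a) a³ = 8.58478 × 10^37 m³;  T = 2π √(a³/GM) = 2π × 1.63612 × 10^11 s = 1.028 × 10^12 s ≈ 3.257 × 10^4 years
(b) e = 0.810536 ≈ 0.8105
(c) vₐ² = GM (2/rₐ − 1/a) = 3.207 × 10^15 × (2.50407 × 10^-13 − 2.26685 × 10^-13) = 76.0749 m²/s²;  vₐ = 8.72209 m/s ≈ 8.722 m/s
(d) vₚ² = GM (2/rₚ − 1/a) = 3.207 × 10^15 × (2.39292 × 10^-12 − 2.26685 × 10^-13) = 6947.1 m²/s²;  vₚ = 83.3493 m/s ≈ 83.35 m/s
(e) a = 4.4114 × 10^12 m ≈ 4.411 Tm

Final answer:
(a) orbital period T = 3.257 × 10^4 years
(b) eccentricity e = 0.8105
(c) velocity at apoapsis vₐ = 8.722 m/s
(d) velocity at periapsis vₚ = 83.35 m/s
(e) semi-major axis a = 4.411 Tm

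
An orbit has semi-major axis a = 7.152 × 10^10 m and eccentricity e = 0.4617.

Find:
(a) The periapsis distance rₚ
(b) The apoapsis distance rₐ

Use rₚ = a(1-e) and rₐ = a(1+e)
a = 7.152 × 10^10 m
e = 0.4617:  1 − e = 0.5383,  1 + e = 1.4617
(a) rₚ = a(1 − e) = 7.152 × 10^10 m × 0.5383 = 3.84992 × 10^10 m ≈ 3.85 × 10^10 m
(b) rₐ = a(1 + e) = 7.152 × 10^10 m × 1.4617 = 1.04541 × 10^11 m ≈ 1.045 × 10^11 m

Final answer:
(a) rₚ = 3.85 × 10^10 m
(b) rₐ = 1.045 × 10^11 m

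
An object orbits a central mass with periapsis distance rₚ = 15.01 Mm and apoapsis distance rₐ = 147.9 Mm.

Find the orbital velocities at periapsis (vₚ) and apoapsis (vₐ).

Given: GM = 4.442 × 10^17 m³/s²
rₚ = 15.01 Mm = 1.501 × 10^7 m
rₐ = 147.9 Mm = 1.479 × 10^8 m
GM = 4.442 × 10^17 m³/s²
a = (rₚ + rₐ)/2 = 8.1455 × 10^7 m
Vis-viva: v² = GM (2/r − 1/a)
vₚ² = 4.442 × 10^17 × (1.33245 × 10^-7 − 1.22767 × 10^-8) = 5.37339 × 10^10 m²/s²
vₚ = 231806 m/s ≈ 231.8 km/s
vₐ² = 4.442 × 10^17 × (1.35227 × 10^-8 − 1.22767 × 10^-8) = 5.53444 × 10^8 m²/s²
vₐ = 23525.4 m/s ≈ 23.53 km/s

Final answer: vₚ = 231.8 km/s, vₐ = 23.53 km/s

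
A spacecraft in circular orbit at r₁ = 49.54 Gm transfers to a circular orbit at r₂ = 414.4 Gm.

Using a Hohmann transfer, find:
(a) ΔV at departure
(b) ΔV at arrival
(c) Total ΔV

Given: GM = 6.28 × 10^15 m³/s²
r₁ = 49.54 Gm = 4.954 × 10^10 m
r₂ = 414.4 Gm = 4.144 × 10^11 m
GM = 6.28 × 10^15 m³/s²
Transfer ellipse: a_t = (r₁ + r₂)/2 = 2.3197 × 10^11 m
Circular speed at r₁: v₁ = √(GM/r₁) = 356.042 m/s
Transfer speed at r₁ (periapsis): v₁ₜ = √(GM(2/r₁ − 1/a_t)) = 475.878 m/s
(a) ΔV₁ = v₁ₜ − v₁ = 119.836 m/s ≈ 119.8 m/s
Circular speed at r₂: v₂ = √(GM/r₂) = 123.103 m/s
Transfer speed at r₂ (apoapsis): v₂ₜ = √(GM(2/r₂ − 1/a_t)) = 56.8895 m/s
(b) ΔV₂ = v₂ − v₂ₜ = 66.2139 m/s ≈ 66.21 m/s
(c) ΔV_total = ΔV₁ + ΔV₂ = 186.05 m/s ≈ 186 m/s

Final answer:
(a) ΔV₁ = 119.8 m/s
(b) ΔV₂ = 66.21 m/s
(c) ΔV_total = 186 m/s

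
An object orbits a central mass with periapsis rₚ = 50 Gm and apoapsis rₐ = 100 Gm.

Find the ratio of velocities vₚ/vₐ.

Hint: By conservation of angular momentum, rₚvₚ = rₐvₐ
rₚ = 50 Gm = 5 × 10^10 m
rₐ = 100 Gm = 1 × 10^11 m
rₚvₚ = rₐvₐ  ⇒  vₚ/vₐ = rₐ/rₚ
vₚ/vₐ = (1 × 10^11) / (5 × 10^10) = 2

Final answer: vₚ/vₐ = 2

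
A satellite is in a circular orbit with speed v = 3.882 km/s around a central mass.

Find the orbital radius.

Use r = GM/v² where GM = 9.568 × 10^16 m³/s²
v = 3.882 km/s = 3882 m/s
GM = 9.568 × 10^16 m³/s²
v² = 1.50699 × 10^7 m²/s²
r = GM/v² = (9.568 × 10^16) / (1.50699 × 10^7) = 6.34907 × 10^9 m ≈ 6.349 Gm

Final answer: 6.349 Gm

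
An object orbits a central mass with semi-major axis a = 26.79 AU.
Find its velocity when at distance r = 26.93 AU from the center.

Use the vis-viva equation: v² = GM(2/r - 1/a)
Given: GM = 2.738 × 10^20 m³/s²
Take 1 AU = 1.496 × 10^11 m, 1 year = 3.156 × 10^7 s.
a = 26.79 AU = 4.00778 × 10^12 m
r = 26.93 AU = 4.02873 × 10^12 m
GM = 2.738 × 10^20 m³/s²
2/r − 1/a = 4.96435 × 10^-13 − 2.49514 × 10^-13 = 2.4692 × 10^-13 m⁻¹
v² = GM (2/r − 1/a) = 6.76067 × 10^7 m²/s²
v = 8222.33 m/s ≈ 1.735 AU/year

Final answer: 1.735 AU/year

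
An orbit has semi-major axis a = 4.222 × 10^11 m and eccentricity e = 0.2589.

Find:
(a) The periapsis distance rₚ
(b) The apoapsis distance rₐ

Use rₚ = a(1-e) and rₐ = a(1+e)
a = 4.222 × 10^11 m
e = 0.2589:  1 − e = 0.7411,  1 + e = 1.2589
(a) rₚ = a(1 − e) = 4.222 × 10^11 m × 0.7411 = 3.12892 × 10^11 m ≈ 3.129 × 10^11 m
(b) rₐ = a(1 + e) = 4.222 × 10^11 m × 1.2589 = 5.31508 × 10^11 m ≈ 5.315 × 10^11 m

Final answer:
(a) rₚ = 3.129 × 10^11 m
(b) rₐ = 5.315 × 10^11 m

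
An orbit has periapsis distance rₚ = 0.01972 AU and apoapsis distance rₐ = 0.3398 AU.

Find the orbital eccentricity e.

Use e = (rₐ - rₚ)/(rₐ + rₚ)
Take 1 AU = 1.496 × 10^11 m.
rₚ = 0.01972 AU = 2.95011 × 10^9 m
rₐ = 0.3398 AU = 5.08341 × 10^10 m
rₐ − rₚ = 4.7884 × 10^10 m
rₐ + rₚ = 5.37842 × 10^10 m
e = (rₐ − rₚ)/(rₐ + rₚ) = 0.890298

Final answer: e = 0.8903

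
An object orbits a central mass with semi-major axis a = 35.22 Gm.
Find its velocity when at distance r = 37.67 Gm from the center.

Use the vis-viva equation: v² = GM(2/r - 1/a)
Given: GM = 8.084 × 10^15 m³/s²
a = 35.22 Gm = 3.522 × 10^10 m
r = 37.67 Gm = 3.767 × 10^10 m
GM = 8.084 × 10^15 m³/s²
2/r − 1/a = 5.30926 × 10^-11 − 2.8393 × 10^-11 = 2.46997 × 10^-11 m⁻¹
v² = GM (2/r − 1/a) = 199672 m²/s²
v = 446.847 m/s ≈ 446.8 m/s

Final answer: 446.8 m/s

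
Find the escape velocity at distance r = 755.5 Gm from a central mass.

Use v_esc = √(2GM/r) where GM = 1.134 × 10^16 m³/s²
r = 755.5 Gm = 7.555 × 10^11 m
GM = 1.134 × 10^16 m³/s²
2GM/r = 2 × (1.134 × 10^16) / (7.555 × 10^11) = 30019.9 m²/s²
v_esc = √(2GM/r) = 173.262 m/s ≈ 173.3 m/s

Final answer: 173.3 m/s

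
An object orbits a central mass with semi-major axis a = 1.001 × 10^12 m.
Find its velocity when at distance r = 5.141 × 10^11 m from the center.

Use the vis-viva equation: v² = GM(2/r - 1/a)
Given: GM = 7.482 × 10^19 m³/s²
a = 1.001 × 10^12 m
r = 5.141 × 10^11 m
GM = 7.482 × 10^19 m³/s²
2/r − 1/a = 3.89029 × 10^-12 − 9.99001 × 10^-13 = 2.89129 × 10^-12 m⁻¹
v² = GM (2/r − 1/a) = 2.16327 × 10^8 m²/s²
v = 14708 m/s ≈ 14.71 km/s

Final answer: 14.71 km/s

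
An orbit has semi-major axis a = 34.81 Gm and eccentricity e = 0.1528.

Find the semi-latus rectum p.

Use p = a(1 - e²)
a = 34.81 Gm = 3.481 × 10^10 m
e = 0.1528,  e² = 0.0233478,  1 − e² = 0.976652
p = a(1 − e²) = 3.481 × 10^10 m × 0.976652 = 3.39973 × 10^10 m ≈ 34 Gm

Final answer: p = 34 Gm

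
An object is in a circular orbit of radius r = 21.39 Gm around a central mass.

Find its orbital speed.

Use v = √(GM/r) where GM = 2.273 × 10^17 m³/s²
r = 21.39 Gm = 2.139 × 10^10 m
GM = 2.273 × 10^17 m³/s²
GM/r = (2.273 × 10^17) / (2.139 × 10^10) = 1.06265 × 10^7 m²/s²
v = √(GM/r) = 3259.83 m/s ≈ 3.26 km/s

Final answer: 3.26 km/s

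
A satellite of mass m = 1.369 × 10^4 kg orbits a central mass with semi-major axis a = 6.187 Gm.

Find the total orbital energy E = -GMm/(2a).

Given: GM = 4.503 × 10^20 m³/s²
a = 6.187 Gm = 6.187 × 10^9 m
GM = 4.503 × 10^20 m³/s²
2a = 1.2374 × 10^10 m
GMm = 4.503 × 10^20 × 13690 = 6.16461 × 10^24 m³·kg/s²
E = −GMm/(2a) = -4.9819 × 10^14 J ≈ -498.2 TJ

Final answer: -498.2 TJ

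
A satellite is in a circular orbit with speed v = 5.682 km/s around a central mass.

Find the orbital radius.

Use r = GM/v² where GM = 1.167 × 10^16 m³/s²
v = 5.682 km/s = 5682 m/s
GM = 1.167 × 10^16 m³/s²
v² = 3.22851 × 10^7 m²/s²
r = GM/v² = (1.167 × 10^16) / (3.22851 × 10^7) = 3.61467 × 10^8 m ≈ 361.5 Mm

Final answer: 361.5 Mm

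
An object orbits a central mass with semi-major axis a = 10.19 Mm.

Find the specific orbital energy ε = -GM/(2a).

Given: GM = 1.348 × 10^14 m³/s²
a = 10.19 Mm = 1.019 × 10^7 m
GM = 1.348 × 10^14 m³/s²
2a = 2.038 × 10^7 m
ε = −GM/(2a) = -6.61433 × 10^6 J/kg ≈ -6.614 MJ/kg

Final answer: -6.614 MJ/kg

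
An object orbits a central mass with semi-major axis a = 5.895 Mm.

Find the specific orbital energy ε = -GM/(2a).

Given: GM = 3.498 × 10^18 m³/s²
a = 5.895 Mm = 5.895 × 10^6 m
GM = 3.498 × 10^18 m³/s²
2a = 1.179 × 10^7 m
ε = −GM/(2a) = -2.96692 × 10^11 J/kg ≈ -296.7 GJ/kg

Final answer: -296.7 GJ/kg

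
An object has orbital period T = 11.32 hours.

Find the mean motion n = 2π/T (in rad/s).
T = 11.32 hours = 40752 s
n = 2π / 40752 s = 0.000154181 rad/s ≈ 0.0001542 rad/s

Final answer: n = 0.0001542 rad/s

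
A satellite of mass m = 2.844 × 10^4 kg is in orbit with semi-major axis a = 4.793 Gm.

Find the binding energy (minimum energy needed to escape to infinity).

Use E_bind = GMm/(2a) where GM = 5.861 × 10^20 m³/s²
a = 4.793 Gm = 4.793 × 10^9 m
GM = 5.861 × 10^20 m³/s²
m = 2.844 × 10^4 kg
GMm = 5.861 × 10^20 × 28440 = 1.66687 × 10^25 m³·kg/s²
2a = 9.586 × 10^9 m
E_bind = GMm/(2a) = 1.73886 × 10^15 J ≈ 1.739 PJ

Final answer: 1.739 PJ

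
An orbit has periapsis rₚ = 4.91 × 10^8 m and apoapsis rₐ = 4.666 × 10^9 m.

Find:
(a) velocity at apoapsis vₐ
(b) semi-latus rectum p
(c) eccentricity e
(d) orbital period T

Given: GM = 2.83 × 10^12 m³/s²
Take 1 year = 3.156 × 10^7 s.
rₚ = 4.91 × 10^8 m
rₐ = 4.666 × 10^9 m
GM = 2.83 × 10^12 m³/s²
a = (rₚ + rₐ)/2 = 2.5785 × 10^9 m
e = (rₐ − rₚ)/(rₐ + rₚ) = (4.175 × 10^9) / (5.157 × 10^9) = 0.809579
(a) vₐ² = GM (2/rₐ − 1/a) = 2.83 × 10^12 × (4.28633 × 10^-10 − 3.87822 × 10^-10) = 115.493 m²/s²;  vₐ = 10.7468 m/s ≈ 10.75 m/s
(b) 1 − e² = 0.344581;  p = a(1 − e²) = 2.5785 × 10^9 × 0.344581 = 8.88503 × 10^8 m ≈ 8.885 × 10^8 m
(c) e = 0.809579 ≈ 0.8096
(d) a³ = 1.71436 × 10^28 m³;  T = 2π √(a³/GM) = 2π × 7.78319 × 10^7 s = 4.89032 × 10^8 s ≈ 15.5 years

Final answer:
(a) velocity at apoapsis vₐ = 10.75 m/s
(b) semi-latus rectum p = 8.885 × 10^8 m
(c) eccentricity e = 0.8096
(d) orbital period T = 15.5 years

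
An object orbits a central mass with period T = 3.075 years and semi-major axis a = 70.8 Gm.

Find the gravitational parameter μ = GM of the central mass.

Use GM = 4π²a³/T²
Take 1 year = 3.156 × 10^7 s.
T = 3.075 years = 9.7047 × 10^7 s
a = 70.8 Gm = 7.08 × 10^10 m
a³ = 3.54895 × 10^32 m³
T² = 9.41812 × 10^15 s²
GM = 4π² × (3.54895 × 10^32) / (9.41812 × 10^15) = 1.48763 × 10^18 m³/s²
GM ≈ 1.488 × 10^18 m³/s²

Final answer: GM = 1.488 × 10^18 m³/s²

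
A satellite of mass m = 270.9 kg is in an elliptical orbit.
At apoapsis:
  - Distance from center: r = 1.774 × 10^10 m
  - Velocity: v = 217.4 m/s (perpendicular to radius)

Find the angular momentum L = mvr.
r = 1.774 × 10^10 m
v = 217.4 m/s
vr = 217.4 × 1.774 × 10^10 = 3.85668 × 10^12 m²/s
L = m × vr = 270.9 × 3.85668 × 10^12 = 1.04477 × 10^15 kg·m²/s ≈ 1.045 × 10^15 kg·m²/s

Final answer: L = 1.045 × 10^15 kg·m²/s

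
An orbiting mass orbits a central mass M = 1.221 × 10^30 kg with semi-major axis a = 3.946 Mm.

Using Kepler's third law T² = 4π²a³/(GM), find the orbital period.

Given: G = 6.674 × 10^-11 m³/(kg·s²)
M = 1.221 × 10^30 kg
GM = G × M = 6.674 × 10^-11 × 1.221 × 10^30 = 8.14895 × 10^19 m³/s²
a = 3.946 Mm = 3.946 × 10^6 m
a³ = 6.14428 × 10^19 m³
T = 2π √(a³/GM) = 2π √((6.14428 × 10^19) / (8.14895 × 10^19)) = 2π × 0.86833 s
T = 5.45588 s ≈ 5.456 seconds

Final answer: 5.456 seconds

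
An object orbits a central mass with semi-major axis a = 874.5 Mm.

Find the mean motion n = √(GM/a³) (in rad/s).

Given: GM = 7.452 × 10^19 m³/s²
a = 874.5 Mm = 8.745 × 10^8 m
GM = 7.452 × 10^19 m³/s²
a³ = 6.68774 × 10^26 m³
GM/a³ = (7.452 × 10^19) / (6.68774 × 10^26) = 1.11428 × 10^-7 s⁻²
n = √(GM/a³) = 0.000333808 rad/s ≈ 0.0003338 rad/s

Final answer: n = 0.0003338 rad/s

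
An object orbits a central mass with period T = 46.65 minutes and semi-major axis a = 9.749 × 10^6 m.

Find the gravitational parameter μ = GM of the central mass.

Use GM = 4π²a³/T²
T = 46.65 minutes = 2799 s
a = 9.749 × 10^6 m
a³ = 9.26574 × 10^20 m³
T² = 7.8344 × 10^6 s²
GM = 4π² × (9.26574 × 10^20) / (7.8344 × 10^6) = 4.66911 × 10^15 m³/s²
GM ≈ 4.669 × 10^15 m³/s²

Final answer: GM = 4.669 × 10^15 m³/s²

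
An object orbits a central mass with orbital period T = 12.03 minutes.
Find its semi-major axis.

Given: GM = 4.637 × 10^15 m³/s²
T = 12.03 minutes = 721.8 s
GM = 4.637 × 10^15 m³/s²
Kepler's third law: a³ = GM T² / (4π²)
T² = 520995 s²
a³ = (4.637 × 10^15) × 520995 / (4π²) = 6.11943 × 10^19 m³
a = (a³)^(1/3) = 3.94067 × 10^6 m ≈ 3.941 × 10^6 m

Final answer: 3.941 × 10^6 m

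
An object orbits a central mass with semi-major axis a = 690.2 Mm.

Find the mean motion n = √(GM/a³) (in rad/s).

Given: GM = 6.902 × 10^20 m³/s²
a = 690.2 Mm = 6.902 × 10^8 m
GM = 6.902 × 10^20 m³/s²
a³ = 3.28795 × 10^26 m³
GM/a³ = (6.902 × 10^20) / (3.28795 × 10^26) = 2.09918 × 10^-6 s⁻²
n = √(GM/a³) = 0.00144886 rad/s ≈ 0.001449 rad/s

Final answer: n = 0.001449 rad/s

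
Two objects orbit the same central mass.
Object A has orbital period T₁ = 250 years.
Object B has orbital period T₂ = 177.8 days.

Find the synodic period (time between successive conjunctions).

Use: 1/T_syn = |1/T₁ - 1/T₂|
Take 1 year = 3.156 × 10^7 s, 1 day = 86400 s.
T₁ = 250 years = 7.89 × 10^9 s
T₂ = 177.8 days = 1.53619 × 10^7 s
1/T₁ = 1.26743 × 10^-10 s⁻¹
1/T₂ = 6.5096 × 10^-8 s⁻¹
|1/T₁ − 1/T₂| = 6.49693 × 10^-8 s⁻¹
T_syn = 1 / |1/T₁ − 1/T₂| = 1.53919 × 10^7 s ≈ 178.1 days

Final answer: T_syn = 178.1 days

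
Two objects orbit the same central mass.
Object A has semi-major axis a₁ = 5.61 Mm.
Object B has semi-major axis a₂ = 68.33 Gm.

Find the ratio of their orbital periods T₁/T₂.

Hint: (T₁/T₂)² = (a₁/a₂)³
a₁ = 5.61 Mm = 5.61 × 10^6 m
a₂ = 68.33 Gm = 6.833 × 10^10 m
a₁/a₂ = 8.21016 × 10^-5
T₁/T₂ = (a₁/a₂)^(3/2) = (8.21016 × 10^-5)^1.5 = 7.43922 × 10^-7

Final answer: T₁/T₂ = 7.439 × 10^-7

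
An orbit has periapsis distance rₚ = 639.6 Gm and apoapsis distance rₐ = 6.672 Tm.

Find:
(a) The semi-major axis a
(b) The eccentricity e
rₚ = 639.6 Gm = 6.396 × 10^11 m
rₐ = 6.672 Tm = 6.672 × 10^12 m
(a) a = (rₚ + rₐ)/2 = 3.6558 × 10^12 m ≈ 3.656 Tm
(b) e = (rₐ − rₚ)/(rₐ + rₚ) = (6.0324 × 10^12) / (7.3116 × 10^12) = 0.825045

Final answer:
(a) a = 3.656 Tm
(b) e = 0.825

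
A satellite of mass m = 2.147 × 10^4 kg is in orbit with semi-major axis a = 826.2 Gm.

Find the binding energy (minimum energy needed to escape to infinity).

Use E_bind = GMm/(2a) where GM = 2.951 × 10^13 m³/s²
a = 826.2 Gm = 8.262 × 10^11 m
GM = 2.951 × 10^13 m³/s²
m = 2.147 × 10^4 kg
GMm = 2.951 × 10^13 × 21470 = 6.3358 × 10^17 m³·kg/s²
2a = 1.6524 × 10^12 m
E_bind = GMm/(2a) = 383430 J ≈ 383.4 kJ

Final answer: 383.4 kJ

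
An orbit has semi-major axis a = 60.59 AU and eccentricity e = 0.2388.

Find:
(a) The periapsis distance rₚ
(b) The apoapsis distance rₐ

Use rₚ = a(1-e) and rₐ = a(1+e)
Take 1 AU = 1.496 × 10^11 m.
a = 60.59 AU = 9.06426 × 10^12 m
e = 0.2388:  1 − e = 0.7612,  1 + e = 1.2388
(a) rₚ = a(1 − e) = 9.06426 × 10^12 m × 0.7612 = 6.89972 × 10^12 m ≈ 46.12 AU
(b) rₐ = a(1 + e) = 9.06426 × 10^12 m × 1.2388 = 1.12288 × 10^13 m ≈ 75.06 AU

Final answer:
(a) rₚ = 46.12 AU
(b) rₐ = 75.06 AU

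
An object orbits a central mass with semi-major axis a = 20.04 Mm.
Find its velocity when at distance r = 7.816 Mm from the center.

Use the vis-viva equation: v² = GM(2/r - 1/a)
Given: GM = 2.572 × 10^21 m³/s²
a = 20.04 Mm = 2.004 × 10^7 m
r = 7.816 Mm = 7.816 × 10^6 m
GM = 2.572 × 10^21 m³/s²
2/r − 1/a = 2.55885 × 10^-7 − 4.99002 × 10^-8 = 2.05985 × 10^-7 m⁻¹
v² = GM (2/r − 1/a) = 5.29794 × 10^14 m²/s²
v = 2.30173 × 10^7 m/s ≈ 2.302 × 10^4 km/s

Final answer: 2.302 × 10^4 km/s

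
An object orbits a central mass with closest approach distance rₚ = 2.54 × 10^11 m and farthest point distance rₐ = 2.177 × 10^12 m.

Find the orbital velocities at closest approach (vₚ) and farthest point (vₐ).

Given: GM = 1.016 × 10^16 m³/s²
rₚ = 2.54 × 10^11 m
rₐ = 2.177 × 10^12 m
GM = 1.016 × 10^16 m³/s²
a = (rₚ + rₐ)/2 = 1.2155 × 10^12 m
Vis-viva: v² = GM (2/r − 1/a)
vₚ² = 1.016 × 10^16 × (7.87402 × 10^-12 − 8.22707 × 10^-13) = 71641.3 m²/s²
vₚ = 267.659 m/s ≈ 267.7 m/s
vₐ² = 1.016 × 10^16 × (9.18695 × 10^-13 − 8.22707 × 10^-13) = 975.246 m²/s²
vₐ = 31.2289 m/s ≈ 31.23 m/s

Final answer: vₚ = 267.7 m/s, vₐ = 31.23 m/s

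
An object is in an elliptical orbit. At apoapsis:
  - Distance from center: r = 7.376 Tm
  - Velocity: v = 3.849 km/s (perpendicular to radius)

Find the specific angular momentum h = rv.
r = 7.376 Tm = 7.376 × 10^12 m
v = 3.849 km/s = 3849 m/s
h = rv = 7.376 × 10^12 × 3849 = 2.83902 × 10^16 m²/s ≈ 2.839 × 10^16 m²/s

Final answer: h = 2.839 × 10^16 m²/s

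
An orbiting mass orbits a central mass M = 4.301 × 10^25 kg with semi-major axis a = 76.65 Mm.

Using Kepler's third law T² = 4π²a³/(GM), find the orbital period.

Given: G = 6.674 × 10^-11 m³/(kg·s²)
M = 4.301 × 10^25 kg
GM = G × M = 6.674 × 10^-11 × 4.301 × 10^25 = 2.87049 × 10^15 m³/s²
a = 76.65 Mm = 7.665 × 10^7 m
a³ = 4.50336 × 10^23 m³
T = 2π √(a³/GM) = 2π √((4.50336 × 10^23) / (2.87049 × 10^15)) = 2π × 12525.4 s
T = 78699.2 s ≈ 21.86 hours

Final answer: 21.86 hours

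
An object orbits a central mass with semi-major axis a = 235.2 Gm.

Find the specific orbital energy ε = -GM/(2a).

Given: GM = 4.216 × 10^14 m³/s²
a = 235.2 Gm = 2.352 × 10^11 m
GM = 4.216 × 10^14 m³/s²
2a = 4.704 × 10^11 m
ε = −GM/(2a) = -896.259 J/kg ≈ -896.3 J/kg

Final answer: -896.3 J/kg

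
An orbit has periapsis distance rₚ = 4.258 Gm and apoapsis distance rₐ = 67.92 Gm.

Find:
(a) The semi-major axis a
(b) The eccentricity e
rₚ = 4.258 Gm = 4.258 × 10^9 m
rₐ = 67.92 Gm = 6.792 × 10^10 m
(a) a = (rₚ + rₐ)/2 = 3.6089 × 10^10 m ≈ 36.09 Gm
(b) e = (rₐ − rₚ)/(rₐ + rₚ) = (6.3662 × 10^10) / (7.2178 × 10^10) = 0.882014

Final answer:
(a) a = 36.09 Gm
(b) e = 0.882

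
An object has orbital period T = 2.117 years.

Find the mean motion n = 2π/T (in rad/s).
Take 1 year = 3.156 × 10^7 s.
T = 2.117 years = 6.68125 × 10^7 s
n = 2π / (6.68125 × 10^7 s) = 9.4042 × 10^-8 rad/s ≈ 9.404 × 10^-8 rad/s

Final answer: n = 9.404 × 10^-8 rad/s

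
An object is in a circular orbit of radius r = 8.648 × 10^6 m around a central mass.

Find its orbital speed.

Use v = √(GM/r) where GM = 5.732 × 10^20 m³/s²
r = 8.648 × 10^6 m
GM = 5.732 × 10^20 m³/s²
GM/r = (5.732 × 10^20) / (8.648 × 10^6) = 6.62812 × 10^13 m²/s²
v = √(GM/r) = 8.14133 × 10^6 m/s ≈ 8141 km/s

Final answer: 8141 km/s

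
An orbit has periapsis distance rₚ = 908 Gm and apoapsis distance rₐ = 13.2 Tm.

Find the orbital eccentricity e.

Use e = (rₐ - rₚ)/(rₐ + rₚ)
rₚ = 908 Gm = 9.08 × 10^11 m
rₐ = 13.2 Tm = 1.32 × 10^13 m
rₐ − rₚ = 1.2292 × 10^13 m
rₐ + rₚ = 1.4108 × 10^13 m
e = (rₐ − rₚ)/(rₐ + rₚ) = 0.871279

Final answer: e = 0.8713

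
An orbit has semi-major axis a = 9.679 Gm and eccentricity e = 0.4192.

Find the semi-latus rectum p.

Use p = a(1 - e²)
a = 9.679 Gm = 9.679 × 10^9 m
e = 0.4192,  e² = 0.175729,  1 − e² = 0.824271
p = a(1 − e²) = 9.679 × 10^9 m × 0.824271 = 7.97812 × 10^9 m ≈ 7.978 Gm

Final answer: p = 7.978 Gm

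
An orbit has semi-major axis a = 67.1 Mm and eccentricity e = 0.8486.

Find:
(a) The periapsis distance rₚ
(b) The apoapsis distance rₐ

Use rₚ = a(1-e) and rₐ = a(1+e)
a = 67.1 Mm = 6.71 × 10^7 m
e = 0.8486:  1 − e = 0.1514,  1 + e = 1.8486
(a) rₚ = a(1 − e) = 6.71 × 10^7 m × 0.1514 = 1.01589 × 10^7 m ≈ 10.16 Mm
(b) rₐ = a(1 + e) = 6.71 × 10^7 m × 1.8486 = 1.24041 × 10^8 m ≈ 124 Mm

Final answer:
(a) rₚ = 10.16 Mm
(b) rₐ = 124 Mm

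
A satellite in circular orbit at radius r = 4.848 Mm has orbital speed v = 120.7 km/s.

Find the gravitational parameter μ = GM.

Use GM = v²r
r = 4.848 Mm = 4.848 × 10^6 m
v = 120.7 km/s = 120700 m/s
v² = 1.45685 × 10^10 m²/s²
GM = v²r = 1.45685 × 10^10 × 4.848 × 10^6 = 7.0628 × 10^16 m³/s²
GM ≈ 7.063 × 10^16 m³/s²

Final answer: GM = 7.063 × 10^16 m³/s²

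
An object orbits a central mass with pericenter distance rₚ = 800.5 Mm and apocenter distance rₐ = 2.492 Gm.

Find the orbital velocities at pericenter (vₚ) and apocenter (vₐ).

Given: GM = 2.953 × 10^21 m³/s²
rₚ = 800.5 Mm = 8.005 × 10^8 m
rₐ = 2.492 Gm = 2.492 × 10^9 m
GM = 2.953 × 10^21 m³/s²
a = (rₚ + rₐ)/2 = 1.64625 × 10^9 m
Vis-viva: v² = GM (2/r − 1/a)
vₚ² = 2.953 × 10^21 × (2.49844 × 10^-9 − 6.07441 × 10^-10) = 5.58412 × 10^12 m²/s²
vₚ = 2.36307 × 10^6 m/s ≈ 2363 km/s
vₐ² = 2.953 × 10^21 × (8.02568 × 10^-10 − 6.07441 × 10^-10) = 5.7621 × 10^11 m²/s²
vₐ = 759085 m/s ≈ 759.1 km/s

Final answer: vₚ = 2363 km/s, vₐ = 759.1 km/s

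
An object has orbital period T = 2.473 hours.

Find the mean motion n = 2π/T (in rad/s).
T = 2.473 hours = 8902.8 s
n = 2π / 8902.8 s = 0.000705754 rad/s ≈ 0.0007058 rad/s

Final answer: n = 0.0007058 rad/s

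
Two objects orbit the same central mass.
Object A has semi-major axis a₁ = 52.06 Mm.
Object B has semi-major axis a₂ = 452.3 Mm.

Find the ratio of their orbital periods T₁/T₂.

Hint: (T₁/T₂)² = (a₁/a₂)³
a₁ = 52.06 Mm = 5.206 × 10^7 m
a₂ = 452.3 Mm = 4.523 × 10^8 m
a₁/a₂ = 0.115101
T₁/T₂ = (a₁/a₂)^(3/2) = (0.115101)^1.5 = 0.0390496

Final answer: T₁/T₂ = 0.03905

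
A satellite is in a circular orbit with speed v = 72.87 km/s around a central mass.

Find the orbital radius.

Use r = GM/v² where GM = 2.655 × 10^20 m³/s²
v = 72.87 km/s = 72870 m/s
GM = 2.655 × 10^20 m³/s²
v² = 5.31004 × 10^9 m²/s²
r = GM/v² = (2.655 × 10^20) / (5.31004 × 10^9) = 4.99997 × 10^10 m ≈ 50 Gm

Final answer: 50 Gm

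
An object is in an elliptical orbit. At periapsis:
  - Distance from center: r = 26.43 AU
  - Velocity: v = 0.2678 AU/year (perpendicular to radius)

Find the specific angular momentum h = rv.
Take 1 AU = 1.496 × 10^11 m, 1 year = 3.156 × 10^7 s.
r = 26.43 AU = 3.95393 × 10^12 m
v = 0.2678 AU/year = 1269.42 m/s
h = rv = 3.95393 × 10^12 × 1269.42 = 5.01919 × 10^15 m²/s ≈ 5.019 × 10^15 m²/s

Final answer: h = 5.019 × 10^15 m²/s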